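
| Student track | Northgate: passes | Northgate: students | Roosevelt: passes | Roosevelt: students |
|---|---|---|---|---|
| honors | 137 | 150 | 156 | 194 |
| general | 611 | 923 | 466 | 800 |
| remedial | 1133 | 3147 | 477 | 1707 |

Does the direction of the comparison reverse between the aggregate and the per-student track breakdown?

Honors: Northgate 137/150 = 91.3%, Roosevelt 156/194 = 80.4% → Northgate
General: Northgate 611/923 = 66.2%, Roosevelt 466/800 = 58.2% → Northgate
Remedial: Northgate 1133/3147 = 36.0%, Roosevelt 477/1707 = 27.9% → Northgate
Overall: Northgate 1881/4220 = 44.6%, Roosevelt 1099/2701 = 40.7% → Northgate
Northgate wins overall and in every student group — no reversal.

No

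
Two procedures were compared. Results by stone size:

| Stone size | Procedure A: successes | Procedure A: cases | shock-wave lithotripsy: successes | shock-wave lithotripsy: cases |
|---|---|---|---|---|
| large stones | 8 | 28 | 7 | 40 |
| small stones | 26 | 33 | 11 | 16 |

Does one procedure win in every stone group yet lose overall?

No

Large stones: Procedure A 8/28 = 28.6%, shock-wave lithotripsy 7/40 = 17.5% → Procedure A
Small stones: Procedure A 26/33 = 78.8%, shock-wave lithotripsy 11/16 = 68.8% → Procedure A
Overall: Procedure A 34/61 = 55.7%, shock-wave lithotripsy 18/56 = 32.1% → Procedure A
Procedure A wins overall and in every stone group — no reversal.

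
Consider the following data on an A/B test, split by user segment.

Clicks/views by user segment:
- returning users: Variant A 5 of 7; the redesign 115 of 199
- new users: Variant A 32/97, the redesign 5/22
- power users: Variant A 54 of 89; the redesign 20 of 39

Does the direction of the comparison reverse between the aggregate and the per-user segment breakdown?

Returning users: Variant A 5/7 = 71.4%, the redesign 115/199 = 57.8% → Variant A
New users: Variant A 32/97 = 33.0%, the redesign 5/22 = 22.7% → Variant A
Power users: Variant A 54/89 = 60.7%, the redesign 20/39 = 51.3% → Variant A
Overall: Variant A 91/193 = 47.2%, the redesign 140/260 = 53.8% → the redesign
Variant A wins each user group but the redesign wins overall — the comparison reverses. Variant A's views skew toward new users, which has a lower base rate.

Yes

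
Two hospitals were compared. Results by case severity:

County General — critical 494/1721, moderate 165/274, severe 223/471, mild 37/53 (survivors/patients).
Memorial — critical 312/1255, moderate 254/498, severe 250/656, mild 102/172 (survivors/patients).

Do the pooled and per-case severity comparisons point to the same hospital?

Critical: County General 494/1721 = 28.7%, Memorial 312/1255 = 24.9% → County General
Moderate: County General 165/274 = 60.2%, Memorial 254/498 = 51.0% → County General
Severe: County General 223/471 = 47.3%, Memorial 250/656 = 38.1% → County General
Mild: County General 37/53 = 69.8%, Memorial 102/172 = 59.3% → County General
Overall: County General 919/2519 = 36.5%, Memorial 918/2581 = 35.6% → County General
County General wins overall and in every case group — no reversal.

Yes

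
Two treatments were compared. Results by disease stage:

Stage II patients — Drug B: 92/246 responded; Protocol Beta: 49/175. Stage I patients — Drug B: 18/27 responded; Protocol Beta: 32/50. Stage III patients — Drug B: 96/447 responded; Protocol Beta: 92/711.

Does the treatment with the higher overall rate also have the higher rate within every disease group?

Yes

Stage II: Drug B 92/246 = 37.4%, Protocol Beta 49/175 = 28.0% → Drug B
Stage I: Drug B 18/27 = 66.7%, Protocol Beta 32/50 = 64.0% → Drug B
Stage III: Drug B 96/447 = 21.5%, Protocol Beta 92/711 = 12.9% → Drug B
Overall: Drug B 206/720 = 28.6%, Protocol Beta 173/936 = 18.5% → Drug B
Drug B wins overall and in every disease group — no reversal.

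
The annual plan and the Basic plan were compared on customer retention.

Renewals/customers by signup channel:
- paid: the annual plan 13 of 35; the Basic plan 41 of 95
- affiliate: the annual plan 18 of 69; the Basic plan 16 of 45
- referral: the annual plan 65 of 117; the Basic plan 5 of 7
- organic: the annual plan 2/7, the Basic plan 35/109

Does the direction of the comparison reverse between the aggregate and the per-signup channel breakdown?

Yes

Paid: the annual plan 13/35 = 37.1%, the Basic plan 41/95 = 43.2% → the Basic plan
Affiliate: the annual plan 18/69 = 26.1%, the Basic plan 16/45 = 35.6% → the Basic plan
Referral: the annual plan 65/117 = 55.6%, the Basic plan 5/7 = 71.4% → the Basic plan
Organic: the annual plan 2/7 = 28.6%, the Basic plan 35/109 = 32.1% → the Basic plan
Overall: the annual plan 98/228 = 43.0%, the Basic plan 97/256 = 37.9% → the annual plan
The Basic plan wins each signup group but the annual plan wins overall — the comparison reverses. The Basic plan's customers skew toward organic, which has a lower base rate.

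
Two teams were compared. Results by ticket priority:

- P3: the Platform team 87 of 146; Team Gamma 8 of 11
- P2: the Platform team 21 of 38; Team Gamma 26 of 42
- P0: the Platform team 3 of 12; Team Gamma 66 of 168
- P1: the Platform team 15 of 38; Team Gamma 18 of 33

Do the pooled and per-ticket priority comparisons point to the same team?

P3: the Platform team 87/146 = 59.6%, Team Gamma 8/11 = 72.7% → Team Gamma
P2: the Platform team 21/38 = 55.3%, Team Gamma 26/42 = 61.9% → Team Gamma
P0: the Platform team 3/12 = 25.0%, Team Gamma 66/168 = 39.3% → Team Gamma
P1: the Platform team 15/38 = 39.5%, Team Gamma 18/33 = 54.5% → Team Gamma
Overall: the Platform team 126/234 = 53.8%, Team Gamma 118/254 = 46.5% → the Platform team
Team Gamma wins each ticket group but the Platform team wins overall — the comparison reverses. Team Gamma's tickets skew toward P0, which has a lower base rate.

No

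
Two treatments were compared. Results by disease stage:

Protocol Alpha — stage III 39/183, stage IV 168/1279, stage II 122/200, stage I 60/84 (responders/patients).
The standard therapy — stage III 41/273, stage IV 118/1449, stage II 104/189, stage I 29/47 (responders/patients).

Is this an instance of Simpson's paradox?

Stage III: Protocol Alpha 39/183 = 21.3%, the standard therapy 41/273 = 15.0% → Protocol Alpha
Stage IV: Protocol Alpha 168/1279 = 13.1%, the standard therapy 118/1449 = 8.1% → Protocol Alpha
Stage II: Protocol Alpha 122/200 = 61.0%, the standard therapy 104/189 = 55.0% → Protocol Alpha
Stage I: Protocol Alpha 60/84 = 71.4%, the standard therapy 29/47 = 61.7% → Protocol Alpha
Overall: Protocol Alpha 389/1746 = 22.3%, the standard therapy 292/1958 = 14.9% → Protocol Alpha
Protocol Alpha wins overall and in every disease group — no reversal.

No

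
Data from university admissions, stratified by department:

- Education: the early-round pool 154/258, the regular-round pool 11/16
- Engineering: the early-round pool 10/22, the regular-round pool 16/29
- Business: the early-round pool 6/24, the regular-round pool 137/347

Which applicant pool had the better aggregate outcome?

Education: the early-round pool 154/258 = 59.7%, the regular-round pool 11/16 = 68.8% → the regular-round pool
Engineering: the early-round pool 10/22 = 45.5%, the regular-round pool 16/29 = 55.2% → the regular-round pool
Business: the early-round pool 6/24 = 25.0%, the regular-round pool 137/347 = 39.5% → the regular-round pool
Overall: the early-round pool 170/304 = 55.9%, the regular-round pool 164/392 = 41.8% → the early-round pool
(The regular-round pool wins every department group but the early-round pool wins overall — the regular-round pool's applicants skew toward the low-rate Business group.)

the early-round pool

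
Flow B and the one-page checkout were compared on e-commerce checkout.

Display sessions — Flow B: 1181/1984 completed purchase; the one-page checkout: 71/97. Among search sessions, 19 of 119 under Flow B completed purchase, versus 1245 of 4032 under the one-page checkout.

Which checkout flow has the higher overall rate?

Display: Flow B 1181/1984 = 59.5%, the one-page checkout 71/97 = 73.2% → the one-page checkout
Search: Flow B 19/119 = 16.0%, the one-page checkout 1245/4032 = 30.9% → the one-page checkout
Overall: Flow B 1200/2103 = 57.1%, the one-page checkout 1316/4129 = 31.9% → Flow B
(The one-page checkout wins every traffic group but Flow B wins overall — the one-page checkout's sessions skew toward the low-rate search group.)

Flow B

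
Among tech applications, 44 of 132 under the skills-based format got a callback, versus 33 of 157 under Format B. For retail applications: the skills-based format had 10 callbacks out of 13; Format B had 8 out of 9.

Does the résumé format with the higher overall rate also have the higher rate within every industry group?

Tech: the skills-based format 44/132 = 33.3%, Format B 33/157 = 21.0% → the skills-based format
Retail: the skills-based format 10/13 = 76.9%, Format B 8/9 = 88.9% → Format B
Overall: the skills-based format 54/145 = 37.2%, Format B 41/166 = 24.7% → the skills-based format
Neither sweeps: the skills-based format wins 1 of 2 groups, Format B wins 1. The skills-based format wins overall but not every group — no Simpson reversal.

No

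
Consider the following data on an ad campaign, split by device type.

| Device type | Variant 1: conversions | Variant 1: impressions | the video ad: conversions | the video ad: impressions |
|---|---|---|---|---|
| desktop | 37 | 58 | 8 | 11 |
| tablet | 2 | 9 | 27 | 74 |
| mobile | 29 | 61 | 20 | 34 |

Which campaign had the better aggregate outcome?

Desktop: Variant 1 37/58 = 63.8%, the video ad 8/11 = 72.7% → the video ad
Tablet: Variant 1 2/9 = 22.2%, the video ad 27/74 = 36.5% → the video ad
Mobile: Variant 1 29/61 = 47.5%, the video ad 20/34 = 58.8% → the video ad
Overall: Variant 1 68/128 = 53.1%, the video ad 55/119 = 46.2% → Variant 1
(The video ad wins every device group but Variant 1 wins overall — the video ad's impressions skew toward the low-rate tablet group.)

Variant 1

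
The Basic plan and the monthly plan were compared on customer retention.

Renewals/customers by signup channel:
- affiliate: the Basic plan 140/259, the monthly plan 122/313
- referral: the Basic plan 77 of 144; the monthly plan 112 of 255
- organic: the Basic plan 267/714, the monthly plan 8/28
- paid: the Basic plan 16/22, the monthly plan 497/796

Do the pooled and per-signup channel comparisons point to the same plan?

No

Affiliate: the Basic plan 140/259 = 54.1%, the monthly plan 122/313 = 39.0% → the Basic plan
Referral: the Basic plan 77/144 = 53.5%, the monthly plan 112/255 = 43.9% → the Basic plan
Organic: the Basic plan 267/714 = 37.4%, the monthly plan 8/28 = 28.6% → the Basic plan
Paid: the Basic plan 16/22 = 72.7%, the monthly plan 497/796 = 62.4% → the Basic plan
Overall: the Basic plan 500/1139 = 43.9%, the monthly plan 739/1392 = 53.1% → the monthly plan
The Basic plan wins each signup group but the monthly plan wins overall — the comparison reverses. The Basic plan's customers skew toward organic, which has a lower base rate.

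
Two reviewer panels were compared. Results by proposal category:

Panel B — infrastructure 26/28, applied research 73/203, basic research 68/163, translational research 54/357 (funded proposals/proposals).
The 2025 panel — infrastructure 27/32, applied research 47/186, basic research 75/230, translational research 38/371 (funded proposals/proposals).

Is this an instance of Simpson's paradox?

No

Infrastructure: Panel B 26/28 = 92.9%, the 2025 panel 27/32 = 84.4% → Panel B
Applied research: Panel B 73/203 = 36.0%, the 2025 panel 47/186 = 25.3% → Panel B
Basic research: Panel B 68/163 = 41.7%, the 2025 panel 75/230 = 32.6% → Panel B
Translational research: Panel B 54/357 = 15.1%, the 2025 panel 38/371 = 10.2% → Panel B
Overall: Panel B 221/751 = 29.4%, the 2025 panel 187/819 = 22.8% → Panel B
Panel B wins overall and in every proposal group — no reversal.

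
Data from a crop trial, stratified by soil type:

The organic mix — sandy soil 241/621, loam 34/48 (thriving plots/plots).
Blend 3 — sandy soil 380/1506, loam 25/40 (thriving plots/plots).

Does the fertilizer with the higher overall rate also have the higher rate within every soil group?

Sandy soil: the organic mix 241/621 = 38.8%, Blend 3 380/1506 = 25.2% → the organic mix
Loam: the organic mix 34/48 = 70.8%, Blend 3 25/40 = 62.5% → the organic mix
Overall: the organic mix 275/669 = 41.1%, Blend 3 405/1546 = 26.2% → the organic mix
The organic mix wins overall and in every soil group — no reversal.

Yes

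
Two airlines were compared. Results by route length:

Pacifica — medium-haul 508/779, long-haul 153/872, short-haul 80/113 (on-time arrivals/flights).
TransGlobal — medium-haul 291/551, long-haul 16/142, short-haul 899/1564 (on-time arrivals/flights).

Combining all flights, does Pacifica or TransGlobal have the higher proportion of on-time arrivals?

TransGlobal

Medium-haul: Pacifica 508/779 = 65.2%, TransGlobal 291/551 = 52.8% → Pacifica
Long-haul: Pacifica 153/872 = 17.5%, TransGlobal 16/142 = 11.3% → Pacifica
Short-haul: Pacifica 80/113 = 70.8%, TransGlobal 899/1564 = 57.5% → Pacifica
Overall: Pacifica 741/1764 = 42.0%, TransGlobal 1206/2257 = 53.4% → TransGlobal
(Pacifica wins every route group but TransGlobal wins overall — Pacifica's flights skew toward the low-rate long-haul group.)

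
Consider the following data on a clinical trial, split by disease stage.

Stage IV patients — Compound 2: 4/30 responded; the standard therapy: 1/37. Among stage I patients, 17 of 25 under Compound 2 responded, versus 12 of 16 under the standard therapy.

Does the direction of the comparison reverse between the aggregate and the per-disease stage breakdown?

No

Stage IV: Compound 2 4/30 = 13.3%, the standard therapy 1/37 = 2.7% → Compound 2
Stage I: Compound 2 17/25 = 68.0%, the standard therapy 12/16 = 75.0% → the standard therapy
Overall: Compound 2 21/55 = 38.2%, the standard therapy 13/53 = 24.5% → Compound 2
Neither sweeps: Compound 2 wins 1 of 2 groups, the standard therapy wins 1. Compound 2 wins overall but not every group — no Simpson reversal.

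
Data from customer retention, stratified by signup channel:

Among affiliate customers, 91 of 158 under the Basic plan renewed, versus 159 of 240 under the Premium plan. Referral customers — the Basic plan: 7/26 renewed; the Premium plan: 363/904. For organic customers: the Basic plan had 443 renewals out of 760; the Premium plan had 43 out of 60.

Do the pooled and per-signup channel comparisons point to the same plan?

Affiliate: the Basic plan 91/158 = 57.6%, the Premium plan 159/240 = 66.2% → the Premium plan
Referral: the Basic plan 7/26 = 26.9%, the Premium plan 363/904 = 40.2% → the Premium plan
Organic: the Basic plan 443/760 = 58.3%, the Premium plan 43/60 = 71.7% → the Premium plan
Overall: the Basic plan 541/944 = 57.3%, the Premium plan 565/1204 = 46.9% → the Basic plan
The Premium plan wins each signup group but the Basic plan wins overall — the comparison reverses. The Premium plan's customers skew toward referral, which has a lower base rate.

No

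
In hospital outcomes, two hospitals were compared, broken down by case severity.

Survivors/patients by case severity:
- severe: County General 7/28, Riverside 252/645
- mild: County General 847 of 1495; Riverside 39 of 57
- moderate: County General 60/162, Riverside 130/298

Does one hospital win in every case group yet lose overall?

Yes

Severe: County General 7/28 = 25.0%, Riverside 252/645 = 39.1% → Riverside
Mild: County General 847/1495 = 56.7%, Riverside 39/57 = 68.4% → Riverside
Moderate: County General 60/162 = 37.0%, Riverside 130/298 = 43.6% → Riverside
Overall: County General 914/1685 = 54.2%, Riverside 421/1000 = 42.1% → County General
Riverside wins each case group but County General wins overall — the comparison reverses. Riverside's patients skew toward severe, which has a lower base rate.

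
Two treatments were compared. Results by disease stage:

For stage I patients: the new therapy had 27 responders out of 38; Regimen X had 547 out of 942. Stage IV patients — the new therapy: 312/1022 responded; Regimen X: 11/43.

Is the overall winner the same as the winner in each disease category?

Stage I: the new therapy 27/38 = 71.1%, Regimen X 547/942 = 58.1% → the new therapy
Stage IV: the new therapy 312/1022 = 30.5%, Regimen X 11/43 = 25.6% → the new therapy
Overall: the new therapy 339/1060 = 32.0%, Regimen X 558/985 = 56.6% → Regimen X
The new therapy wins each disease group but Regimen X wins overall — the comparison reverses. The new therapy's patients skew toward stage IV, which has a lower base rate.

No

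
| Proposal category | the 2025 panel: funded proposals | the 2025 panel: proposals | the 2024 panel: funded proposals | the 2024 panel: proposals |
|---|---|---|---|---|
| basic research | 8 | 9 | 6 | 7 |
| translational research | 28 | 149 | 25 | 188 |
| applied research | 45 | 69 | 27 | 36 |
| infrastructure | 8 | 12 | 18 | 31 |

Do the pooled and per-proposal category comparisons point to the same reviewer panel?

No

Basic research: the 2025 panel 8/9 = 88.9%, the 2024 panel 6/7 = 85.7% → the 2025 panel
Translational research: the 2025 panel 28/149 = 18.8%, the 2024 panel 25/188 = 13.3% → the 2025 panel
Applied research: the 2025 panel 45/69 = 65.2%, the 2024 panel 27/36 = 75.0% → the 2024 panel
Infrastructure: the 2025 panel 8/12 = 66.7%, the 2024 panel 18/31 = 58.1% → the 2025 panel
Overall: the 2025 panel 89/239 = 37.2%, the 2024 panel 76/262 = 29.0% → the 2025 panel
Neither sweeps: the 2025 panel wins 3 of 4 groups, the 2024 panel wins 1. The 2025 panel wins overall but not every group — no Simpson reversal.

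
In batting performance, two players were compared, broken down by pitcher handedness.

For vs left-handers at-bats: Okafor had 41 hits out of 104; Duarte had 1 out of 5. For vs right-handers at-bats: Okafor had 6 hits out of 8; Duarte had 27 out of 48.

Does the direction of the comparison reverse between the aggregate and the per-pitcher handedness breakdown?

Yes

Vs left-handers: Okafor 41/104 = 39.4%, Duarte 1/5 = 20.0% → Okafor
Vs right-handers: Okafor 6/8 = 75.0%, Duarte 27/48 = 56.2% → Okafor
Overall: Okafor 47/112 = 42.0%, Duarte 28/53 = 52.8% → Duarte
Okafor wins each pitcher group but Duarte wins overall — the comparison reverses. Okafor's at-bats skew toward vs left-handers, which has a lower base rate.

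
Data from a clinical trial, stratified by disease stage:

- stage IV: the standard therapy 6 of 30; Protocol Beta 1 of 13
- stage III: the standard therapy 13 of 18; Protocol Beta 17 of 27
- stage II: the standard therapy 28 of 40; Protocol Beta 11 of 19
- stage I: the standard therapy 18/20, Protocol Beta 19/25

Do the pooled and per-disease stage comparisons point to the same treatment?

Yes

Stage IV: the standard therapy 6/30 = 20.0%, Protocol Beta 1/13 = 7.7% → the standard therapy
Stage III: the standard therapy 13/18 = 72.2%, Protocol Beta 17/27 = 63.0% → the standard therapy
Stage II: the standard therapy 28/40 = 70.0%, Protocol Beta 11/19 = 57.9% → the standard therapy
Stage I: the standard therapy 18/20 = 90.0%, Protocol Beta 19/25 = 76.0% → the standard therapy
Overall: the standard therapy 65/108 = 60.2%, Protocol Beta 48/84 = 57.1% → the standard therapy
The standard therapy wins overall and in every disease group — no reversal.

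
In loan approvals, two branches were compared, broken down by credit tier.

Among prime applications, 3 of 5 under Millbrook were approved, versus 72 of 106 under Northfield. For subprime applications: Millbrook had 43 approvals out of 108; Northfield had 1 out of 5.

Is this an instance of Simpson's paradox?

No

Prime: Millbrook 3/5 = 60.0%, Northfield 72/106 = 67.9% → Northfield
Subprime: Millbrook 43/108 = 39.8%, Northfield 1/5 = 20.0% → Millbrook
Overall: Millbrook 46/113 = 40.7%, Northfield 73/111 = 65.8% → Northfield
Neither sweeps: Millbrook wins 1 of 2 groups, Northfield wins 1. Northfield wins overall but not every group — no Simpson reversal.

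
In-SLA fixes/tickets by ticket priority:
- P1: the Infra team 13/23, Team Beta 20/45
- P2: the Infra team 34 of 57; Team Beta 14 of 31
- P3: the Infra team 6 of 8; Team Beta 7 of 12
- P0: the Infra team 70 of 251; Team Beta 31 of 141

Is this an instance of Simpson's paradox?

P1: the Infra team 13/23 = 56.5%, Team Beta 20/45 = 44.4% → the Infra team
P2: the Infra team 34/57 = 59.6%, Team Beta 14/31 = 45.2% → the Infra team
P3: the Infra team 6/8 = 75.0%, Team Beta 7/12 = 58.3% → the Infra team
P0: the Infra team 70/251 = 27.9%, Team Beta 31/141 = 22.0% → the Infra team
Overall: the Infra team 123/339 = 36.3%, Team Beta 72/229 = 31.4% → the Infra team
The Infra team wins overall and in every ticket group — no reversal.

No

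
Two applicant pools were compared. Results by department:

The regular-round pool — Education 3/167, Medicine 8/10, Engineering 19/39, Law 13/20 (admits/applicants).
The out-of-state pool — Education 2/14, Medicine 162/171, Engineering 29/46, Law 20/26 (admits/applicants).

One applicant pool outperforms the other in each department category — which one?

the out-of-state pool

Education: the regular-round pool 3/167 = 1.8%, the out-of-state pool 2/14 = 14.3% → the out-of-state pool
Medicine: the regular-round pool 8/10 = 80.0%, the out-of-state pool 162/171 = 94.7% → the out-of-state pool
Engineering: the regular-round pool 19/39 = 48.7%, the out-of-state pool 29/46 = 63.0% → the out-of-state pool
Law: the regular-round pool 13/20 = 65.0%, the out-of-state pool 20/26 = 76.9% → the out-of-state pool
The out-of-state pool has the higher rate in all 4 groups.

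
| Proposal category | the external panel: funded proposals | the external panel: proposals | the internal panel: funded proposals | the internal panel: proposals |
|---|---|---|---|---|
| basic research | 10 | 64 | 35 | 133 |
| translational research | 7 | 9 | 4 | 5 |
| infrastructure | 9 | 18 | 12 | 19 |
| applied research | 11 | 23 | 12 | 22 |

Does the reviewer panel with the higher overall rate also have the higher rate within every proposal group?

Yes

Basic research: the external panel 10/64 = 15.6%, the internal panel 35/133 = 26.3% → the internal panel
Translational research: the external panel 7/9 = 77.8%, the internal panel 4/5 = 80.0% → the internal panel
Infrastructure: the external panel 9/18 = 50.0%, the internal panel 12/19 = 63.2% → the internal panel
Applied research: the external panel 11/23 = 47.8%, the internal panel 12/22 = 54.5% → the internal panel
Overall: the external panel 37/114 = 32.5%, the internal panel 63/179 = 35.2% → the internal panel
The internal panel wins overall and in every proposal group — no reversal.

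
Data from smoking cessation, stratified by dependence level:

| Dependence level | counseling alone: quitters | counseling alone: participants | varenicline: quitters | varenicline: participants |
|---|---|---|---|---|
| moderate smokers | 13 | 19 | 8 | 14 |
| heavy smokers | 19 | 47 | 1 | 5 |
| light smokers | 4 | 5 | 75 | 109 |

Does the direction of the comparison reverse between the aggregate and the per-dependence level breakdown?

Moderate smokers: counseling alone 13/19 = 68.4%, varenicline 8/14 = 57.1% → counseling alone
Heavy smokers: counseling alone 19/47 = 40.4%, varenicline 1/5 = 20.0% → counseling alone
Light smokers: counseling alone 4/5 = 80.0%, varenicline 75/109 = 68.8% → counseling alone
Overall: counseling alone 36/71 = 50.7%, varenicline 84/128 = 65.6% → varenicline
Counseling alone wins each dependence group but varenicline wins overall — the comparison reverses. Counseling alone's participants skew toward heavy smokers, which has a lower base rate.

Yes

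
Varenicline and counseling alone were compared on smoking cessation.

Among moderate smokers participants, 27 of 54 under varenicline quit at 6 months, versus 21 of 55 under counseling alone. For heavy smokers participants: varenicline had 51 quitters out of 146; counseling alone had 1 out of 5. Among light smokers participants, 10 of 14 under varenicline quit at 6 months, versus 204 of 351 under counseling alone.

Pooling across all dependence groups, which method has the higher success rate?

Moderate smokers: varenicline 27/54 = 50.0%, counseling alone 21/55 = 38.2% → varenicline
Heavy smokers: varenicline 51/146 = 34.9%, counseling alone 1/5 = 20.0% → varenicline
Light smokers: varenicline 10/14 = 71.4%, counseling alone 204/351 = 58.1% → varenicline
Overall: varenicline 88/214 = 41.1%, counseling alone 226/411 = 55.0% → counseling alone
(Varenicline wins every dependence group but counseling alone wins overall — varenicline's participants skew toward the low-rate heavy smokers group.)

counseling alone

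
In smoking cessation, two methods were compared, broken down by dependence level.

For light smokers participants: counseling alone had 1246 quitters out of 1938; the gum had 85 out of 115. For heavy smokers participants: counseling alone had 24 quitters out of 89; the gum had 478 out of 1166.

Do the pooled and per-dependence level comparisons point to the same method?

Light smokers: counseling alone 1246/1938 = 64.3%, the gum 85/115 = 73.9% → the gum
Heavy smokers: counseling alone 24/89 = 27.0%, the gum 478/1166 = 41.0% → the gum
Overall: counseling alone 1270/2027 = 62.7%, the gum 563/1281 = 44.0% → counseling alone
The gum wins each dependence group but counseling alone wins overall — the comparison reverses. The gum's participants skew toward heavy smokers, which has a lower base rate.

No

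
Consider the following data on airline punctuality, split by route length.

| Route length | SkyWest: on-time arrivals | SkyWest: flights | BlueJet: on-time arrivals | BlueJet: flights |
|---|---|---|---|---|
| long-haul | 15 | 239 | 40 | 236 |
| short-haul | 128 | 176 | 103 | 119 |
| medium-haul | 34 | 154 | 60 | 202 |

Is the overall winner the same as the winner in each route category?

Long-haul: SkyWest 15/239 = 6.3%, BlueJet 40/236 = 16.9% → BlueJet
Short-haul: SkyWest 128/176 = 72.7%, BlueJet 103/119 = 86.6% → BlueJet
Medium-haul: SkyWest 34/154 = 22.1%, BlueJet 60/202 = 29.7% → BlueJet
Overall: SkyWest 177/569 = 31.1%, BlueJet 203/557 = 36.4% → BlueJet
BlueJet wins overall and in every route group — no reversal.

Yes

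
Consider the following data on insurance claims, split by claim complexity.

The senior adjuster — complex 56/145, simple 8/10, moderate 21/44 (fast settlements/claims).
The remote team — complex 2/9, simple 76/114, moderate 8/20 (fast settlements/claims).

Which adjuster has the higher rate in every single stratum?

the senior adjuster

Complex: the senior adjuster 56/145 = 38.6%, the remote team 2/9 = 22.2% → the senior adjuster
Simple: the senior adjuster 8/10 = 80.0%, the remote team 76/114 = 66.7% → the senior adjuster
Moderate: the senior adjuster 21/44 = 47.7%, the remote team 8/20 = 40.0% → the senior adjuster
The senior adjuster has the higher rate in all 3 groups.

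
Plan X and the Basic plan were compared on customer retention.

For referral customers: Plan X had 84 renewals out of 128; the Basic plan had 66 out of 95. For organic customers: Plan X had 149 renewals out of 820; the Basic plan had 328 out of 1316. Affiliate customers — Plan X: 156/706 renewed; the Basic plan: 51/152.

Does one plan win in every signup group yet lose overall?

Referral: Plan X 84/128 = 65.6%, the Basic plan 66/95 = 69.5% → the Basic plan
Organic: Plan X 149/820 = 18.2%, the Basic plan 328/1316 = 24.9% → the Basic plan
Affiliate: Plan X 156/706 = 22.1%, the Basic plan 51/152 = 33.6% → the Basic plan
Overall: Plan X 389/1654 = 23.5%, the Basic plan 445/1563 = 28.5% → the Basic plan
The Basic plan wins overall and in every signup group — no reversal.

No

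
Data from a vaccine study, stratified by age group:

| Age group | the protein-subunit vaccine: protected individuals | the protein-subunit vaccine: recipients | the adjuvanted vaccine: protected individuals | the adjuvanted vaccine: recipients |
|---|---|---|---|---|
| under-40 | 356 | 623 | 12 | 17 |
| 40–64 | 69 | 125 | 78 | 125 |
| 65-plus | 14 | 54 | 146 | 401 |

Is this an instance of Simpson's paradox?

Under-40: the protein-subunit vaccine 356/623 = 57.1%, the adjuvanted vaccine 12/17 = 70.6% → the adjuvanted vaccine
40–64: the protein-subunit vaccine 69/125 = 55.2%, the adjuvanted vaccine 78/125 = 62.4% → the adjuvanted vaccine
65-plus: the protein-subunit vaccine 14/54 = 25.9%, the adjuvanted vaccine 146/401 = 36.4% → the adjuvanted vaccine
Overall: the protein-subunit vaccine 439/802 = 54.7%, the adjuvanted vaccine 236/543 = 43.5% → the protein-subunit vaccine
The adjuvanted vaccine wins each age group but the protein-subunit vaccine wins overall — the comparison reverses. The adjuvanted vaccine's recipients skew toward 65-plus, which has a lower base rate.

Yes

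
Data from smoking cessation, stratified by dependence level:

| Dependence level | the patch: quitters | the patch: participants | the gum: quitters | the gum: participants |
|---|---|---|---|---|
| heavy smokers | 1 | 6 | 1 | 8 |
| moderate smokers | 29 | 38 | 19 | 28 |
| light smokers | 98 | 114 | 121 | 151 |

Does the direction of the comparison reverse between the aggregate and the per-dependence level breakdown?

Heavy smokers: the patch 1/6 = 16.7%, the gum 1/8 = 12.5% → the patch
Moderate smokers: the patch 29/38 = 76.3%, the gum 19/28 = 67.9% → the patch
Light smokers: the patch 98/114 = 86.0%, the gum 121/151 = 80.1% → the patch
Overall: the patch 128/158 = 81.0%, the gum 141/187 = 75.4% → the patch
The patch wins overall and in every dependence group — no reversal.

No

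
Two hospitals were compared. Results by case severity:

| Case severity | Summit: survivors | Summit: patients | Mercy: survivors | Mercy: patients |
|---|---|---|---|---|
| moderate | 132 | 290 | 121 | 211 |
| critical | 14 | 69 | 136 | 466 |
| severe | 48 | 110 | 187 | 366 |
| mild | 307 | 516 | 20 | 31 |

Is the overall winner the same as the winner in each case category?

No

Moderate: Summit 132/290 = 45.5%, Mercy 121/211 = 57.3% → Mercy
Critical: Summit 14/69 = 20.3%, Mercy 136/466 = 29.2% → Mercy
Severe: Summit 48/110 = 43.6%, Mercy 187/366 = 51.1% → Mercy
Mild: Summit 307/516 = 59.5%, Mercy 20/31 = 64.5% → Mercy
Overall: Summit 501/985 = 50.9%, Mercy 464/1074 = 43.2% → Summit
Mercy wins each case group but Summit wins overall — the comparison reverses. Mercy's patients skew toward critical, which has a lower base rate.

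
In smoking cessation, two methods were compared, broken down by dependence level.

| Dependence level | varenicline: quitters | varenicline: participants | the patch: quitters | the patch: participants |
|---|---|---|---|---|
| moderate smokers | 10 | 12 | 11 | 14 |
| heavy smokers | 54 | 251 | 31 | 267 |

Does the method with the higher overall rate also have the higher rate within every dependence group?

Moderate smokers: varenicline 10/12 = 83.3%, the patch 11/14 = 78.6% → varenicline
Heavy smokers: varenicline 54/251 = 21.5%, the patch 31/267 = 11.6% → varenicline
Overall: varenicline 64/263 = 24.3%, the patch 42/281 = 14.9% → varenicline
Varenicline wins overall and in every dependence group — no reversal.

Yes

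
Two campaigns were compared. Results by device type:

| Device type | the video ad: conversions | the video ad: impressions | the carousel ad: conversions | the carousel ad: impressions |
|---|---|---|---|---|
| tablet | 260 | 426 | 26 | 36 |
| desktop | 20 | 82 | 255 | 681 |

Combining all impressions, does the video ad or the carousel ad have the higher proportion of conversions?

Tablet: the video ad 260/426 = 61.0%, the carousel ad 26/36 = 72.2% → the carousel ad
Desktop: the video ad 20/82 = 24.4%, the carousel ad 255/681 = 37.4% → the carousel ad
Overall: the video ad 280/508 = 55.1%, the carousel ad 281/717 = 39.2% → the video ad
(The carousel ad wins every device group but the video ad wins overall — the carousel ad's impressions skew toward the low-rate desktop group.)

the video ad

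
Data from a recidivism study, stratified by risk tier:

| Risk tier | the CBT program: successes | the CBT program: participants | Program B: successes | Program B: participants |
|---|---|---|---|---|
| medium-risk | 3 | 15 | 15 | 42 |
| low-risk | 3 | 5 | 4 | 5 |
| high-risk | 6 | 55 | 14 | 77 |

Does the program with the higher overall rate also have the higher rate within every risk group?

Medium-risk: the CBT program 3/15 = 20.0%, Program B 15/42 = 35.7% → Program B
Low-risk: the CBT program 3/5 = 60.0%, Program B 4/5 = 80.0% → Program B
High-risk: the CBT program 6/55 = 10.9%, Program B 14/77 = 18.2% → Program B
Overall: the CBT program 12/75 = 16.0%, Program B 33/124 = 26.6% → Program B
Program B wins overall and in every risk group — no reversal.

Yes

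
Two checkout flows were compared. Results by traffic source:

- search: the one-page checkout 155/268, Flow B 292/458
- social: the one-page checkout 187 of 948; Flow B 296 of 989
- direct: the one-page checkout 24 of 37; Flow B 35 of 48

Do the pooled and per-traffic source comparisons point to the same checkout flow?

Yes

Search: the one-page checkout 155/268 = 57.8%, Flow B 292/458 = 63.8% → Flow B
Social: the one-page checkout 187/948 = 19.7%, Flow B 296/989 = 29.9% → Flow B
Direct: the one-page checkout 24/37 = 64.9%, Flow B 35/48 = 72.9% → Flow B
Overall: the one-page checkout 366/1253 = 29.2%, Flow B 623/1495 = 41.7% → Flow B
Flow B wins overall and in every traffic group — no reversal.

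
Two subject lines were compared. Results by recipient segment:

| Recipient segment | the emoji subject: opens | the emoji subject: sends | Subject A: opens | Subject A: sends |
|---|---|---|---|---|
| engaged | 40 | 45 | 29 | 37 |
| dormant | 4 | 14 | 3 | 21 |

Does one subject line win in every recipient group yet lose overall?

Engaged: the emoji subject 40/45 = 88.9%, Subject A 29/37 = 78.4% → the emoji subject
Dormant: the emoji subject 4/14 = 28.6%, Subject A 3/21 = 14.3% → the emoji subject
Overall: the emoji subject 44/59 = 74.6%, Subject A 32/58 = 55.2% → the emoji subject
The emoji subject wins overall and in every recipient group — no reversal.

No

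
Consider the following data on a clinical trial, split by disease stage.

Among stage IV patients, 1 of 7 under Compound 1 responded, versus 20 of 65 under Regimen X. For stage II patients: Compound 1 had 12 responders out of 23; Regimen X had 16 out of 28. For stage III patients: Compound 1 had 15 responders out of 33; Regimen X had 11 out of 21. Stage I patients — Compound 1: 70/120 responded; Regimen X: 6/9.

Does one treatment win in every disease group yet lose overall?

Yes

Stage IV: Compound 1 1/7 = 14.3%, Regimen X 20/65 = 30.8% → Regimen X
Stage II: Compound 1 12/23 = 52.2%, Regimen X 16/28 = 57.1% → Regimen X
Stage III: Compound 1 15/33 = 45.5%, Regimen X 11/21 = 52.4% → Regimen X
Stage I: Compound 1 70/120 = 58.3%, Regimen X 6/9 = 66.7% → Regimen X
Overall: Compound 1 98/183 = 53.6%, Regimen X 53/123 = 43.1% → Compound 1
Regimen X wins each disease group but Compound 1 wins overall — the comparison reverses. Regimen X's patients skew toward stage IV, which has a lower base rate.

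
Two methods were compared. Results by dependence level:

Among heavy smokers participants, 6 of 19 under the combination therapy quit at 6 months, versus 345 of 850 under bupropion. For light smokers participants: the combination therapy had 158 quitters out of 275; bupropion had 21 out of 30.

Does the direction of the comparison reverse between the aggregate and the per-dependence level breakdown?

Heavy smokers: the combination therapy 6/19 = 31.6%, bupropion 345/850 = 40.6% → bupropion
Light smokers: the combination therapy 158/275 = 57.5%, bupropion 21/30 = 70.0% → bupropion
Overall: the combination therapy 164/294 = 55.8%, bupropion 366/880 = 41.6% → the combination therapy
Bupropion wins each dependence group but the combination therapy wins overall — the comparison reverses. Bupropion's participants skew toward heavy smokers, which has a lower base rate.

Yes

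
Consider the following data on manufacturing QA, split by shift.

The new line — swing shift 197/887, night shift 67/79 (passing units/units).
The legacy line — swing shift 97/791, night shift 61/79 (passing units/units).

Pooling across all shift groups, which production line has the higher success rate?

the new line

Swing shift: the new line 197/887 = 22.2%, the legacy line 97/791 = 12.3% → the new line
Night shift: the new line 67/79 = 84.8%, the legacy line 61/79 = 77.2% → the new line
Overall: the new line 264/966 = 27.3%, the legacy line 158/870 = 18.2% → the new line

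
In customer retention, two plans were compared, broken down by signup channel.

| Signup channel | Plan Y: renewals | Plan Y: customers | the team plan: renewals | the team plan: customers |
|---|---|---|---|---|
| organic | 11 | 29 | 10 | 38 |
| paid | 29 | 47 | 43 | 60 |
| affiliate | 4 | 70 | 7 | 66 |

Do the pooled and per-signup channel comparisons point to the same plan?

Organic: Plan Y 11/29 = 37.9%, the team plan 10/38 = 26.3% → Plan Y
Paid: Plan Y 29/47 = 61.7%, the team plan 43/60 = 71.7% → the team plan
Affiliate: Plan Y 4/70 = 5.7%, the team plan 7/66 = 10.6% → the team plan
Overall: Plan Y 44/146 = 30.1%, the team plan 60/164 = 36.6% → the team plan
Neither sweeps: Plan Y wins 1 of 3 groups, the team plan wins 2. The team plan wins overall but not every group — no Simpson reversal.

No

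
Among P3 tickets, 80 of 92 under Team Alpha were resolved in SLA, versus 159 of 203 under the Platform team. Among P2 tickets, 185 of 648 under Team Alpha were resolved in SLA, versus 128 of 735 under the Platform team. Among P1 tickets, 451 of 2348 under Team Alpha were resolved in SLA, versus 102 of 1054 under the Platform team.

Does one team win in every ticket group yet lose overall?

P3: Team Alpha 80/92 = 87.0%, the Platform team 159/203 = 78.3% → Team Alpha
P2: Team Alpha 185/648 = 28.5%, the Platform team 128/735 = 17.4% → Team Alpha
P1: Team Alpha 451/2348 = 19.2%, the Platform team 102/1054 = 9.7% → Team Alpha
Overall: Team Alpha 716/3088 = 23.2%, the Platform team 389/1992 = 19.5% → Team Alpha
Team Alpha wins overall and in every ticket group — no reversal.

No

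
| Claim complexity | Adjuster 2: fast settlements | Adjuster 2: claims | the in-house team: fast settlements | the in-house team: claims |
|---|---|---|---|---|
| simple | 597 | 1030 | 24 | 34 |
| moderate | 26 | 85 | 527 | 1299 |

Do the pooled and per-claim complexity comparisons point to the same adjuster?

No

Simple: Adjuster 2 597/1030 = 58.0%, the in-house team 24/34 = 70.6% → the in-house team
Moderate: Adjuster 2 26/85 = 30.6%, the in-house team 527/1299 = 40.6% → the in-house team
Overall: Adjuster 2 623/1115 = 55.9%, the in-house team 551/1333 = 41.3% → Adjuster 2
The in-house team wins each claim group but Adjuster 2 wins overall — the comparison reverses. The in-house team's claims skew toward moderate, which has a lower base rate.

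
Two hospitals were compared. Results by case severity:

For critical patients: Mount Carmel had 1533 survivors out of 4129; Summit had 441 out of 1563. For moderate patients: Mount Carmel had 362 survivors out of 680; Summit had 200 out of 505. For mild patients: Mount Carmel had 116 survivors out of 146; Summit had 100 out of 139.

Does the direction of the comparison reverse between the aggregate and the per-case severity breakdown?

Critical: Mount Carmel 1533/4129 = 37.1%, Summit 441/1563 = 28.2% → Mount Carmel
Moderate: Mount Carmel 362/680 = 53.2%, Summit 200/505 = 39.6% → Mount Carmel
Mild: Mount Carmel 116/146 = 79.5%, Summit 100/139 = 71.9% → Mount Carmel
Overall: Mount Carmel 2011/4955 = 40.6%, Summit 741/2207 = 33.6% → Mount Carmel
Mount Carmel wins overall and in every case group — no reversal.

No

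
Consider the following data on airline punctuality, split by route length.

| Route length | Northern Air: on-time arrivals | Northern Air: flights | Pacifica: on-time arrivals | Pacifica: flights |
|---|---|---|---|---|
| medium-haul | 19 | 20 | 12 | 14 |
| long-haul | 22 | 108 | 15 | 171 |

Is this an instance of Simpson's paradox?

Medium-haul: Northern Air 19/20 = 95.0%, Pacifica 12/14 = 85.7% → Northern Air
Long-haul: Northern Air 22/108 = 20.4%, Pacifica 15/171 = 8.8% → Northern Air
Overall: Northern Air 41/128 = 32.0%, Pacifica 27/185 = 14.6% → Northern Air
Northern Air wins overall and in every route group — no reversal.

No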